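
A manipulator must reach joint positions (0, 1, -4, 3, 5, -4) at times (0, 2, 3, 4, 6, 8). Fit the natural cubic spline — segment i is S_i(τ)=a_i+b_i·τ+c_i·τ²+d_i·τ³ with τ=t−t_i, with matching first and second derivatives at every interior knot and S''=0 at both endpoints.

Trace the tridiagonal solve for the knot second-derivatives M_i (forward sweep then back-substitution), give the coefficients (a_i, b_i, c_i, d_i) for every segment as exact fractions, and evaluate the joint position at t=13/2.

  seg 0: a=0 b=865/241 c=0 d=-1489/1928
  seg 1: a=1 b=-2737/482 c=-4467/964 d=5121/964
  seg 2: a=-4 b=955/964 c=2724/241 d=-5103/964
  seg 3: a=3 b=3719/482 c=-4413/964 d=147/241
  seg 4: a=5 b=-1579/482 c=-885/964 d=295/1928
S(13/2) = 48611/15424

Δ: Δ0=1/2, Δ1=-5, Δ2=7, Δ3=1, Δ4=-9/2
row 1: diag=6, rhs=-33; c'=1/6, d'=-11/2
row 2: denom=4−1·1/6=23/6; d'=(72−1·-11/2)/(23/6)=465/23
row 3: denom=6−1·6/23=132/23; d'=(-36−1·465/23)/(132/23)=-431/44
row 4: denom=8−2·23/66=241/33; d'=(-33−2·-431/44)/(241/33)=-885/482
back: M4=-885/482
back: M3=-431/44−23/66·-885/482=-4413/482
back: M2=465/23−6/23·-4413/482=5448/241
back: M1=-11/2−1/6·5448/241=-4467/482
M: M0=0, M1=-4467/482, M2=5448/241, M3=-4413/482, M4=-885/482, M5=0
seg 0: a=0, c=M0/2=0, d=(M1−M0)/(6·2)=-1489/1928, b=Δ0−h0·(2M0+M1)/6=865/241
seg 1: a=1, c=M1/2=-4467/964, d=(M2−M1)/(6·1)=5121/964, b=Δ1−h1·(2M1+M2)/6=-2737/482
seg 2: a=-4, c=M2/2=2724/241, d=(M3−M2)/(6·1)=-5103/964, b=Δ2−h2·(2M2+M3)/6=955/964
seg 3: a=3, c=M3/2=-4413/964, d=(M4−M3)/(6·2)=147/241, b=Δ3−h3·(2M3+M4)/6=3719/482
seg 4: a=5, c=M4/2=-885/964, d=(M5−M4)/(6·2)=295/1928, b=Δ4−h4·(2M4+M5)/6=-1579/482
t_q=13/2 → seg 4, τ=1/2; S=5+-1579/482·τ+-885/964·τ²+295/1928·τ³=48611/15424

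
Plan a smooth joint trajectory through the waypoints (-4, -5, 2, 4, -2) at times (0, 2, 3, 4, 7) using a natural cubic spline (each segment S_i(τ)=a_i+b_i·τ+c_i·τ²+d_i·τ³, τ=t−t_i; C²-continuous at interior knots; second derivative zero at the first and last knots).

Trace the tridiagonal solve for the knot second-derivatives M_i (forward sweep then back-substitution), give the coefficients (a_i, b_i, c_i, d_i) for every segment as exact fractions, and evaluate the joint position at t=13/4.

Δ: Δ0=-1/2, Δ1=7, Δ2=2, Δ3=-2
row 1: diag=6, rhs=45; c'=1/6, d'=15/2
row 2: denom=4−1·1/6=23/6; d'=(-30−1·15/2)/(23/6)=-225/23
row 3: denom=8−1·6/23=178/23; d'=(-24−1·-225/23)/(178/23)=-327/178
back: M3=-327/178
back: M2=-225/23−6/23·-327/178=-828/89
back: M1=15/2−1/6·-828/89=1611/178
M: M0=0, M1=1611/178, M2=-828/89, M3=-327/178, M4=0
seg 0: a=-4, c=M0/2=0, d=(M1−M0)/(6·2)=537/712, b=Δ0−h0·(2M0+M1)/6=-313/89
seg 1: a=-5, c=M1/2=1611/356, d=(M2−M1)/(6·1)=-1089/356, b=Δ1−h1·(2M1+M2)/6=985/178
seg 2: a=2, c=M2/2=-414/89, d=(M3−M2)/(6·1)=443/356, b=Δ2−h2·(2M2+M3)/6=1925/356
seg 3: a=4, c=M3/2=-327/356, d=(M4−M3)/(6·3)=109/1068, b=Δ3−h3·(2M3+M4)/6=-29/178
t_q=13/4 → seg 2, τ=1/4; S=2+1925/356·τ+-414/89·τ²+443/356·τ³=70187/22784

  seg 0: a=-4 b=-313/89 c=0 d=537/712
  seg 1: a=-5 b=985/178 c=1611/356 d=-1089/356
  seg 2: a=2 b=1925/356 c=-414/89 d=443/356
  seg 3: a=4 b=-29/178 c=-327/356 d=109/1068
S(13/4) = 70187/22784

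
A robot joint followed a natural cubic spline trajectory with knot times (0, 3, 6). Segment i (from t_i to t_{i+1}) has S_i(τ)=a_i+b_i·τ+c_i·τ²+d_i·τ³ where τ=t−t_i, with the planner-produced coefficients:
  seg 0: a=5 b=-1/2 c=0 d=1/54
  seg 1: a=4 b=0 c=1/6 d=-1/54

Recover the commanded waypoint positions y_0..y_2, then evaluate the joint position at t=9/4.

y_0=5 y_1=4 y_2=5
S(9/4) = 523/128

y_0 = S_0(0) = a_0 = 5
y_1 = S_1(0) = a_1 = 4
y_2 = S_1(3) = 5
t_q=9/4 is in segment 0 (τ=9/4); S_0(τ)=523/128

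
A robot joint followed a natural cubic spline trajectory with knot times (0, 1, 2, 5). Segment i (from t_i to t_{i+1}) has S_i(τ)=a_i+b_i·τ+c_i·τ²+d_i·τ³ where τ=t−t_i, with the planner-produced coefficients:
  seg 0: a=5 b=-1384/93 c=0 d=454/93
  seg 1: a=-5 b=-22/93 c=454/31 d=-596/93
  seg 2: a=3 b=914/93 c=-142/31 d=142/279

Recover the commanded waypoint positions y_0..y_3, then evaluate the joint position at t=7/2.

y_0=5 y_1=-5 y_2=3 y_3=5
S(7/2) = 1135/124

y_0 = S_0(0) = a_0 = 5
y_1 = S_1(0) = a_1 = -5
y_2 = S_2(0) = a_2 = 3
y_3 = S_2(3) = 5
t_q=7/2 is in segment 2 (τ=3/2); S_2(τ)=1135/124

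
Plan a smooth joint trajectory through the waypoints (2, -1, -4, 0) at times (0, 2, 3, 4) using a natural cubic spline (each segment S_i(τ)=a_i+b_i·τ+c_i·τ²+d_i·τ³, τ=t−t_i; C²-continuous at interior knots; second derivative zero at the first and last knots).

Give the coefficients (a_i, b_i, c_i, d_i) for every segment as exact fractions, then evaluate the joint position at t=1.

  seg 0: a=2 b=-17/46 c=0 d=-13/46
  seg 1: a=-1 b=-173/46 c=-39/23 d=113/46
  seg 2: a=-4 b=5/23 c=261/46 d=-87/46
S(1) = 31/23

Δ: Δ0=-3/2, Δ1=-3, Δ2=4
row 1: diag=6, rhs=-9; c'=1/6, d'=-3/2
row 2: denom=4−1·1/6=23/6; d'=(42−1·-3/2)/(23/6)=261/23
back: M2=261/23
back: M1=-3/2−1/6·261/23=-78/23
M: M0=0, M1=-78/23, M2=261/23, M3=0
seg 0: a=2, c=M0/2=0, d=(M1−M0)/(6·2)=-13/46, b=Δ0−h0·(2M0+M1)/6=-17/46
seg 1: a=-1, c=M1/2=-39/23, d=(M2−M1)/(6·1)=113/46, b=Δ1−h1·(2M1+M2)/6=-173/46
seg 2: a=-4, c=M2/2=261/46, d=(M3−M2)/(6·1)=-87/46, b=Δ2−h2·(2M2+M3)/6=5/23
t_q=1 → seg 0, τ=1; S=2+-17/46·τ+0·τ²+-13/46·τ³=31/23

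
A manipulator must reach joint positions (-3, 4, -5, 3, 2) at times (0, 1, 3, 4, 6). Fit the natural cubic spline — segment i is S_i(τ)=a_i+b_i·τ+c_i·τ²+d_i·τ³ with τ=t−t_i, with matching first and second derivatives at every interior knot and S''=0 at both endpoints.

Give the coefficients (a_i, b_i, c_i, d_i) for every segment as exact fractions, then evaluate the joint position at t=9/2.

  seg 0: a=-3 b=3743/372 c=0 d=-1139/372
  seg 1: a=4 b=163/186 c=-1139/124 d=2417/744
  seg 2: a=-5 b=290/93 c=639/62 d=-1009/186
  seg 3: a=3 b=1387/186 c=-185/31 d=185/186
S(9/2) = 2659/496

Δ: Δ0=7, Δ1=-9/2, Δ2=8, Δ3=-1/2
row 1: diag=6, rhs=-69; c'=1/3, d'=-23/2
row 2: denom=6−2·1/3=16/3; d'=(75−2·-23/2)/(16/3)=147/8
row 3: denom=6−1·3/16=93/16; d'=(-51−1·147/8)/(93/16)=-370/31
back: M3=-370/31
back: M2=147/8−3/16·-370/31=639/31
back: M1=-23/2−1/3·639/31=-1139/62
M: M0=0, M1=-1139/62, M2=639/31, M3=-370/31, M4=0
seg 0: a=-3, c=M0/2=0, d=(M1−M0)/(6·1)=-1139/372, b=Δ0−h0·(2M0+M1)/6=3743/372
seg 1: a=4, c=M1/2=-1139/124, d=(M2−M1)/(6·2)=2417/744, b=Δ1−h1·(2M1+M2)/6=163/186
seg 2: a=-5, c=M2/2=639/62, d=(M3−M2)/(6·1)=-1009/186, b=Δ2−h2·(2M2+M3)/6=290/93
seg 3: a=3, c=M3/2=-185/31, d=(M4−M3)/(6·2)=185/186, b=Δ3−h3·(2M3+M4)/6=1387/186
t_q=9/2 → seg 3, τ=1/2; S=3+1387/186·τ+-185/31·τ²+185/186·τ³=2659/496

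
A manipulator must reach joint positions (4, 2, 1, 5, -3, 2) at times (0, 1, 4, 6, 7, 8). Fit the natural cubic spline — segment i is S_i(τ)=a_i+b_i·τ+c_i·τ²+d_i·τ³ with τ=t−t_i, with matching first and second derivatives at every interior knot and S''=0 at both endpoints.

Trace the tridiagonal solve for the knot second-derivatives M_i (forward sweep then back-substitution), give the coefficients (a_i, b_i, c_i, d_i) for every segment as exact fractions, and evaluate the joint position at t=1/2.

  seg 0: a=4 b=-8663/4515 c=0 d=-367/4515
  seg 1: a=2 b=-9764/4515 c=-367/1505 d=3854/13545
  seg 2: a=1 b=18316/4515 c=3487/1505 d=-7552/4515
  seg 3: a=5 b=-4352/645 c=-11617/1505 d=5839/903
  seg 4: a=-3 b=-12581/4515 c=17578/1505 d=-17578/4515
S(1/2) = 36487/12040

Δ: Δ0=-2, Δ1=-1/3, Δ2=2, Δ3=-8, Δ4=5
row 1: diag=8, rhs=10; c'=3/8, d'=5/4
row 2: denom=10−3·3/8=71/8; d'=(14−3·5/4)/(71/8)=82/71
row 3: denom=6−2·16/71=394/71; d'=(-60−2·82/71)/(394/71)=-2212/197
row 4: denom=4−1·71/394=1505/394; d'=(78−1·-2212/197)/(1505/394)=35156/1505
back: M4=35156/1505
back: M3=-2212/197−71/394·35156/1505=-23234/1505
back: M2=82/71−16/71·-23234/1505=6974/1505
back: M1=5/4−3/8·6974/1505=-734/1505
M: M0=0, M1=-734/1505, M2=6974/1505, M3=-23234/1505, M4=35156/1505, M5=0
seg 0: a=4, c=M0/2=0, d=(M1−M0)/(6·1)=-367/4515, b=Δ0−h0·(2M0+M1)/6=-8663/4515
seg 1: a=2, c=M1/2=-367/1505, d=(M2−M1)/(6·3)=3854/13545, b=Δ1−h1·(2M1+M2)/6=-9764/4515
seg 2: a=1, c=M2/2=3487/1505, d=(M3−M2)/(6·2)=-7552/4515, b=Δ2−h2·(2M2+M3)/6=18316/4515
seg 3: a=5, c=M3/2=-11617/1505, d=(M4−M3)/(6·1)=5839/903, b=Δ3−h3·(2M3+M4)/6=-4352/645
seg 4: a=-3, c=M4/2=17578/1505, d=(M5−M4)/(6·1)=-17578/4515, b=Δ4−h4·(2M4+M5)/6=-12581/4515
t_q=1/2 → seg 0, τ=1/2; S=4+-8663/4515·τ+0·τ²+-367/4515·τ³=36487/12040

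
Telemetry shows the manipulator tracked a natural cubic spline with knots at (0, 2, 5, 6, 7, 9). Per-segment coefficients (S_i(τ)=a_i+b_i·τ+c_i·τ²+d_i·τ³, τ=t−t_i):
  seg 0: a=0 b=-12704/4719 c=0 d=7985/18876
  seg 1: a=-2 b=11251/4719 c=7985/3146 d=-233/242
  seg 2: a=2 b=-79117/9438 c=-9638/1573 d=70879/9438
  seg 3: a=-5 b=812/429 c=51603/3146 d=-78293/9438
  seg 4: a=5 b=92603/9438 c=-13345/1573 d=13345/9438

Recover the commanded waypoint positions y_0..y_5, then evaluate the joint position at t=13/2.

y_0 = S_0(0) = a_0 = 0
y_1 = S_1(0) = a_1 = -2
y_2 = S_2(0) = a_2 = 2
y_3 = S_3(0) = a_3 = -5
y_4 = S_4(0) = a_4 = 5
y_5 = S_4(2) = 2
t_q=13/2 is in segment 3 (τ=1/2); S_3(τ)=-24913/25168

y_0=0 y_1=-2 y_2=2 y_3=-5 y_4=5 y_5=2
S(13/2) = -24913/25168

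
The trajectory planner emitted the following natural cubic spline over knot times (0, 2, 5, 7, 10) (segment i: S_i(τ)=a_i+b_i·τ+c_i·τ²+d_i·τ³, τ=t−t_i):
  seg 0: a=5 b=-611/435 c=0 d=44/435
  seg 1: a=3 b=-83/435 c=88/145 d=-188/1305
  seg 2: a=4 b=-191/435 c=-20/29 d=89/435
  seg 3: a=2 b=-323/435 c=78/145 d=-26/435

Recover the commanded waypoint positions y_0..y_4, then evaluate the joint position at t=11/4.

y_0=5 y_1=3 y_2=4 y_3=2 y_4=3
S(11/4) = 251/80

y_0 = S_0(0) = a_0 = 5
y_1 = S_1(0) = a_1 = 3
y_2 = S_2(0) = a_2 = 4
y_3 = S_3(0) = a_3 = 2
y_4 = S_3(3) = 3
t_q=11/4 is in segment 1 (τ=3/4); S_1(τ)=251/80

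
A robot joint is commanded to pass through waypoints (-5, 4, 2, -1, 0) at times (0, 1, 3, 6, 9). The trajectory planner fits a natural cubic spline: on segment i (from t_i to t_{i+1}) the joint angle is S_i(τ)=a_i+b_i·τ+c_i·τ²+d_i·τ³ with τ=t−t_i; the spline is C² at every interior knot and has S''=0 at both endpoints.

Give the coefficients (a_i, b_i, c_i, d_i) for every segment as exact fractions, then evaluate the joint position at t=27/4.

  seg 0: a=-5 b=3332/309 c=0 d=-551/309
  seg 1: a=4 b=1679/309 c=-551/103 d=659/618
  seg 2: a=2 b=-979/309 c=108/103 d=-302/2781
  seg 3: a=-1 b=59/309 c=22/309 d=-22/2781
S(27/4) = -2703/3296

Δ: Δ0=9, Δ1=-1, Δ2=-1, Δ3=1/3
row 1: diag=6, rhs=-60; c'=1/3, d'=-10
row 2: denom=10−2·1/3=28/3; d'=(0−2·-10)/(28/3)=15/7
row 3: denom=12−3·9/28=309/28; d'=(8−3·15/7)/(309/28)=44/309
back: M3=44/309
back: M2=15/7−9/28·44/309=216/103
back: M1=-10−1/3·216/103=-1102/103
M: M0=0, M1=-1102/103, M2=216/103, M3=44/309, M4=0
seg 0: a=-5, c=M0/2=0, d=(M1−M0)/(6·1)=-551/309, b=Δ0−h0·(2M0+M1)/6=3332/309
seg 1: a=4, c=M1/2=-551/103, d=(M2−M1)/(6·2)=659/618, b=Δ1−h1·(2M1+M2)/6=1679/309
seg 2: a=2, c=M2/2=108/103, d=(M3−M2)/(6·3)=-302/2781, b=Δ2−h2·(2M2+M3)/6=-979/309
seg 3: a=-1, c=M3/2=22/309, d=(M4−M3)/(6·3)=-22/2781, b=Δ3−h3·(2M3+M4)/6=59/309
t_q=27/4 → seg 3, τ=3/4; S=-1+59/309·τ+22/309·τ²+-22/2781·τ³=-2703/3296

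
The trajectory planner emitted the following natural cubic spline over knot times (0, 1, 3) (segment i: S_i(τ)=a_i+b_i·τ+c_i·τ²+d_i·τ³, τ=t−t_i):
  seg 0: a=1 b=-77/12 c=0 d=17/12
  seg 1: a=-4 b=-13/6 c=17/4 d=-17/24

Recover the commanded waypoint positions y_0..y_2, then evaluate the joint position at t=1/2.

y_0=1 y_1=-4 y_2=3
S(1/2) = -65/32

y_0 = S_0(0) = a_0 = 1
y_1 = S_1(0) = a_1 = -4
y_2 = S_1(2) = 3
t_q=1/2 is in segment 0 (τ=1/2); S_0(τ)=-65/32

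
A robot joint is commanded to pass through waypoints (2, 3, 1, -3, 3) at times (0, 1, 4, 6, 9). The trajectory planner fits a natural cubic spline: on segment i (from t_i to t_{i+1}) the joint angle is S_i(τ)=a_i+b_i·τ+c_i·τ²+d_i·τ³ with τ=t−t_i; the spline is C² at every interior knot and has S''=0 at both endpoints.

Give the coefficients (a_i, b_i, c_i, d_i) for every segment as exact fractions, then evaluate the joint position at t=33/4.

  seg 0: a=2 b=129/113 c=0 d=-16/113
  seg 1: a=3 b=81/113 c=-48/113 d=-37/3051
  seg 2: a=1 b=-244/113 c=-181/339 d=104/339
  seg 3: a=-3 b=-208/339 c=443/339 d=-443/3051
S(33/4) = 4203/7232

Δ: Δ0=1, Δ1=-2/3, Δ2=-2, Δ3=2
row 1: diag=8, rhs=-10; c'=3/8, d'=-5/4
row 2: denom=10−3·3/8=71/8; d'=(-8−3·-5/4)/(71/8)=-34/71
row 3: denom=10−2·16/71=678/71; d'=(24−2·-34/71)/(678/71)=886/339
back: M3=886/339
back: M2=-34/71−16/71·886/339=-362/339
back: M1=-5/4−3/8·-362/339=-96/113
M: M0=0, M1=-96/113, M2=-362/339, M3=886/339, M4=0
seg 0: a=2, c=M0/2=0, d=(M1−M0)/(6·1)=-16/113, b=Δ0−h0·(2M0+M1)/6=129/113
seg 1: a=3, c=M1/2=-48/113, d=(M2−M1)/(6·3)=-37/3051, b=Δ1−h1·(2M1+M2)/6=81/113
seg 2: a=1, c=M2/2=-181/339, d=(M3−M2)/(6·2)=104/339, b=Δ2−h2·(2M2+M3)/6=-244/113
seg 3: a=-3, c=M3/2=443/339, d=(M4−M3)/(6·3)=-443/3051, b=Δ3−h3·(2M3+M4)/6=-208/339
t_q=33/4 → seg 3, τ=9/4; S=-3+-208/339·τ+443/339·τ²+-443/3051·τ³=4203/7232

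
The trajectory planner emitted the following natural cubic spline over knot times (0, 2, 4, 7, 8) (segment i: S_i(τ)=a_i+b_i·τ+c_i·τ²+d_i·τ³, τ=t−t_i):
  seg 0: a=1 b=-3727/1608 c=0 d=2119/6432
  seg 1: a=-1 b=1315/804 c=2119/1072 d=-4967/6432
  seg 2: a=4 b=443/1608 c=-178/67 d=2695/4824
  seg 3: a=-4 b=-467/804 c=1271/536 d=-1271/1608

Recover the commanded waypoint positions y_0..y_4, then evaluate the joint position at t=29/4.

y_0 = S_0(0) = a_0 = 1
y_1 = S_1(0) = a_1 = -1
y_2 = S_2(0) = a_2 = 4
y_3 = S_3(0) = a_3 = -4
y_4 = S_3(1) = -3
t_q=29/4 is in segment 3 (τ=1/4); S_3(τ)=-137537/34304

y_0=1 y_1=-1 y_2=4 y_3=-4 y_4=-3
S(29/4) = -137537/34304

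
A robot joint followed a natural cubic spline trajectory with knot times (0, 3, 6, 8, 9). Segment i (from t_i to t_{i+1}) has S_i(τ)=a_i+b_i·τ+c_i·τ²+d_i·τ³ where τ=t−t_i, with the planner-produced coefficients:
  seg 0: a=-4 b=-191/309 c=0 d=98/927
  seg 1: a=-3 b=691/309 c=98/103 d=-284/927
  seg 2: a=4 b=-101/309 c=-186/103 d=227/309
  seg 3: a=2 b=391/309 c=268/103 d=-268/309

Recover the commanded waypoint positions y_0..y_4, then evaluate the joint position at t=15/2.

y_0=-4 y_1=-3 y_2=4 y_3=2 y_4=5
S(15/2) = 1587/824

y_0 = S_0(0) = a_0 = -4
y_1 = S_1(0) = a_1 = -3
y_2 = S_2(0) = a_2 = 4
y_3 = S_3(0) = a_3 = 2
y_4 = S_3(1) = 5
t_q=15/2 is in segment 2 (τ=3/2); S_2(τ)=1587/824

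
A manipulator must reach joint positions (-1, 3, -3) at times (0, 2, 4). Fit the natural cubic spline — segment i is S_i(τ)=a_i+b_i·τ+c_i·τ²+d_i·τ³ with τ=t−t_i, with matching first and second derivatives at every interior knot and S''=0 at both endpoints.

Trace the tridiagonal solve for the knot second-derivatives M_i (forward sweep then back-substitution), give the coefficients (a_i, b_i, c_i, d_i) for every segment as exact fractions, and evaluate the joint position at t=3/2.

Δ: Δ0=2, Δ1=-3
row 1: diag=8, rhs=-30; c'=1/4, d'=-15/4
back: M1=-15/4
M: M0=0, M1=-15/4, M2=0
seg 0: a=-1, c=M0/2=0, d=(M1−M0)/(6·2)=-5/16, b=Δ0−h0·(2M0+M1)/6=13/4
seg 1: a=3, c=M1/2=-15/8, d=(M2−M1)/(6·2)=5/16, b=Δ1−h1·(2M1+M2)/6=-1/2
t_q=3/2 → seg 0, τ=3/2; S=-1+13/4·τ+0·τ²+-5/16·τ³=361/128

  seg 0: a=-1 b=13/4 c=0 d=-5/16
  seg 1: a=3 b=-1/2 c=-15/8 d=5/16
S(3/2) = 361/128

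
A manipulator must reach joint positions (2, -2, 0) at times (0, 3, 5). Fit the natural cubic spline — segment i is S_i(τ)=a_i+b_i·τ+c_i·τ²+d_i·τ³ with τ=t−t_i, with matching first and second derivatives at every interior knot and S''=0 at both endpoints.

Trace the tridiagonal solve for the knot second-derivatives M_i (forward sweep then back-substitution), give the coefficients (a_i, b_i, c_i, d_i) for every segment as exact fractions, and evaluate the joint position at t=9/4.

  seg 0: a=2 b=-61/30 c=0 d=7/90
  seg 1: a=-2 b=1/15 c=7/10 d=-7/60
S(9/4) = -1081/640

Δ: Δ0=-4/3, Δ1=1
row 1: diag=10, rhs=14; c'=1/5, d'=7/5
back: M1=7/5
M: M0=0, M1=7/5, M2=0
seg 0: a=2, c=M0/2=0, d=(M1−M0)/(6·3)=7/90, b=Δ0−h0·(2M0+M1)/6=-61/30
seg 1: a=-2, c=M1/2=7/10, d=(M2−M1)/(6·2)=-7/60, b=Δ1−h1·(2M1+M2)/6=1/15
t_q=9/4 → seg 0, τ=9/4; S=2+-61/30·τ+0·τ²+7/90·τ³=-1081/640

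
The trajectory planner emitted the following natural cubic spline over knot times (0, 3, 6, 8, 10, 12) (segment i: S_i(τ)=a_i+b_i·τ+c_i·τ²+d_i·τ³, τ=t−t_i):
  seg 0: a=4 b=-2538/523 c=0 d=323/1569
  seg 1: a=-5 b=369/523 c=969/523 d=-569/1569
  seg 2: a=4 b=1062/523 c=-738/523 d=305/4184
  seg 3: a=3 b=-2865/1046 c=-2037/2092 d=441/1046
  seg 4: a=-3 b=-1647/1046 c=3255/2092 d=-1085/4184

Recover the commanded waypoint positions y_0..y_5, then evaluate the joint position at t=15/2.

y_0 = S_0(0) = a_0 = 4
y_1 = S_1(0) = a_1 = -5
y_2 = S_2(0) = a_2 = 4
y_3 = S_3(0) = a_3 = 3
y_4 = S_4(0) = a_4 = -3
y_5 = S_4(2) = -2
t_q=15/2 is in segment 2 (τ=3/2); S_2(τ)=137803/33472

y_0=4 y_1=-5 y_2=4 y_3=3 y_4=-3 y_5=-2
S(15/2) = 137803/33472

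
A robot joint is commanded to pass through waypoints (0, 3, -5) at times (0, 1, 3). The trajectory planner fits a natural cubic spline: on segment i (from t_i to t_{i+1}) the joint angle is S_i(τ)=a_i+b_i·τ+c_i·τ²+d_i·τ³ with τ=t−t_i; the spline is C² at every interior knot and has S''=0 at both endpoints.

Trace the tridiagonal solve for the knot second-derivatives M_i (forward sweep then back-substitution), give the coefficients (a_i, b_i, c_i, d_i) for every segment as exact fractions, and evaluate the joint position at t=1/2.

Δ: Δ0=3, Δ1=-4
row 1: diag=6, rhs=-42; c'=1/3, d'=-7
back: M1=-7
M: M0=0, M1=-7, M2=0
seg 0: a=0, c=M0/2=0, d=(M1−M0)/(6·1)=-7/6, b=Δ0−h0·(2M0+M1)/6=25/6
seg 1: a=3, c=M1/2=-7/2, d=(M2−M1)/(6·2)=7/12, b=Δ1−h1·(2M1+M2)/6=2/3
t_q=1/2 → seg 0, τ=1/2; S=0+25/6·τ+0·τ²+-7/6·τ³=31/16

  seg 0: a=0 b=25/6 c=0 d=-7/6
  seg 1: a=3 b=2/3 c=-7/2 d=7/12
S(1/2) = 31/16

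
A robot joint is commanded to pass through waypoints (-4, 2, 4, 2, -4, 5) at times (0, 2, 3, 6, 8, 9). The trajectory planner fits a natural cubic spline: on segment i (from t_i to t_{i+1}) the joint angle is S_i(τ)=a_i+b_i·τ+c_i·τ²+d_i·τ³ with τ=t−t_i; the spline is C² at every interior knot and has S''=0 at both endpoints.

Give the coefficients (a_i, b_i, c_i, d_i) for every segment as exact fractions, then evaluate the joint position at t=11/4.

Δ: Δ0=3, Δ1=2, Δ2=-2/3, Δ3=-3, Δ4=9
row 1: diag=6, rhs=-6; c'=1/6, d'=-1
row 2: denom=8−1·1/6=47/6; d'=(-16−1·-1)/(47/6)=-90/47
row 3: denom=10−3·18/47=416/47; d'=(-14−3·-90/47)/(416/47)=-97/104
row 4: denom=6−2·47/208=577/104; d'=(72−2·-97/104)/(577/104)=7682/577
back: M4=7682/577
back: M3=-97/104−47/208·7682/577=-2274/577
back: M2=-90/47−18/47·-2274/577=-234/577
back: M1=-1−1/6·-234/577=-538/577
M: M0=0, M1=-538/577, M2=-234/577, M3=-2274/577, M4=7682/577, M5=0
seg 0: a=-4, c=M0/2=0, d=(M1−M0)/(6·2)=-269/3462, b=Δ0−h0·(2M0+M1)/6=5731/1731
seg 1: a=2, c=M1/2=-269/577, d=(M2−M1)/(6·1)=152/1731, b=Δ1−h1·(2M1+M2)/6=4117/1731
seg 2: a=4, c=M2/2=-117/577, d=(M3−M2)/(6·3)=-340/1731, b=Δ2−h2·(2M2+M3)/6=2959/1731
seg 3: a=2, c=M3/2=-1137/577, d=(M4−M3)/(6·2)=2489/1731, b=Δ3−h3·(2M3+M4)/6=-8327/1731
seg 4: a=-4, c=M4/2=3841/577, d=(M5−M4)/(6·1)=-3841/1731, b=Δ4−h4·(2M4+M5)/6=7897/1731
t_q=11/4 → seg 1, τ=3/4; S=2+4117/1731·τ+-269/577·τ²+152/1731·τ³=32853/9232

  seg 0: a=-4 b=5731/1731 c=0 d=-269/3462
  seg 1: a=2 b=4117/1731 c=-269/577 d=152/1731
  seg 2: a=4 b=2959/1731 c=-117/577 d=-340/1731
  seg 3: a=2 b=-8327/1731 c=-1137/577 d=2489/1731
  seg 4: a=-4 b=7897/1731 c=3841/577 d=-3841/1731
S(11/4) = 32853/9232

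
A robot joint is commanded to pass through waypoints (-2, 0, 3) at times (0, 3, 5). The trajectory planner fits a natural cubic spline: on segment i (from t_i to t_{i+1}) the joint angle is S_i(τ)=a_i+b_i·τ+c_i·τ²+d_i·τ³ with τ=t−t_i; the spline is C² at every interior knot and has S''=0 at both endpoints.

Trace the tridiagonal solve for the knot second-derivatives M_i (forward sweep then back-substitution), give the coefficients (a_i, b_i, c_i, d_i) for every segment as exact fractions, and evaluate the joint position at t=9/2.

Δ: Δ0=2/3, Δ1=3/2
row 1: diag=10, rhs=5; c'=1/5, d'=1/2
back: M1=1/2
M: M0=0, M1=1/2, M2=0
seg 0: a=-2, c=M0/2=0, d=(M1−M0)/(6·3)=1/36, b=Δ0−h0·(2M0+M1)/6=5/12
seg 1: a=0, c=M1/2=1/4, d=(M2−M1)/(6·2)=-1/24, b=Δ1−h1·(2M1+M2)/6=7/6
t_q=9/2 → seg 1, τ=3/2; S=0+7/6·τ+1/4·τ²+-1/24·τ³=139/64

  seg 0: a=-2 b=5/12 c=0 d=1/36
  seg 1: a=0 b=7/6 c=1/4 d=-1/24
S(9/2) = 139/64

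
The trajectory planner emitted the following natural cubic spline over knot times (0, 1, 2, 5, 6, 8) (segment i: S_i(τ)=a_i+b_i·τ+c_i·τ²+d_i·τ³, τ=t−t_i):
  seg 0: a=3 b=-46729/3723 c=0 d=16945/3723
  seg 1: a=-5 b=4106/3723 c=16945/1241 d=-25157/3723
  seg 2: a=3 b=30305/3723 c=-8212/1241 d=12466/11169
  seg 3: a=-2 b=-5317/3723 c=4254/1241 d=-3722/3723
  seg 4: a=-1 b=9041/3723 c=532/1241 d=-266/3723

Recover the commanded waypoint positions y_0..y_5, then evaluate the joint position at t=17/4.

y_0 = S_0(0) = a_0 = 3
y_1 = S_1(0) = a_1 = -5
y_2 = S_2(0) = a_2 = 3
y_3 = S_3(0) = a_3 = -2
y_4 = S_4(0) = a_4 = -1
y_5 = S_4(2) = 5
t_q=17/4 is in segment 2 (τ=9/4); S_2(τ)=20985/39712

y_0=3 y_1=-5 y_2=3 y_3=-2 y_4=-1 y_5=5
S(17/4) = 20985/39712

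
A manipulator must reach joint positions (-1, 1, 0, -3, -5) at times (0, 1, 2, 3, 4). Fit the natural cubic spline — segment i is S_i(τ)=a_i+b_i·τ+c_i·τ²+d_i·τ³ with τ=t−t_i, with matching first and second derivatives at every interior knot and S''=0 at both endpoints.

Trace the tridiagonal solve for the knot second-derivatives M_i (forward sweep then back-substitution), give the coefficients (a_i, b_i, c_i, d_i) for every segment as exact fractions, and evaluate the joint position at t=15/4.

Δ: Δ0=2, Δ1=-1, Δ2=-3, Δ3=-2
row 1: diag=4, rhs=-18; c'=1/4, d'=-9/2
row 2: denom=4−1·1/4=15/4; d'=(-12−1·-9/2)/(15/4)=-2
row 3: denom=4−1·4/15=56/15; d'=(6−1·-2)/(56/15)=15/7
back: M3=15/7
back: M2=-2−4/15·15/7=-18/7
back: M1=-9/2−1/4·-18/7=-27/7
M: M0=0, M1=-27/7, M2=-18/7, M3=15/7, M4=0
seg 0: a=-1, c=M0/2=0, d=(M1−M0)/(6·1)=-9/14, b=Δ0−h0·(2M0+M1)/6=37/14
seg 1: a=1, c=M1/2=-27/14, d=(M2−M1)/(6·1)=3/14, b=Δ1−h1·(2M1+M2)/6=5/7
seg 2: a=0, c=M2/2=-9/7, d=(M3−M2)/(6·1)=11/14, b=Δ2−h2·(2M2+M3)/6=-5/2
seg 3: a=-3, c=M3/2=15/14, d=(M4−M3)/(6·1)=-5/14, b=Δ3−h3·(2M3+M4)/6=-19/7
t_q=15/4 → seg 3, τ=3/4; S=-3+-19/7·τ+15/14·τ²+-5/14·τ³=-4107/896

  seg 0: a=-1 b=37/14 c=0 d=-9/14
  seg 1: a=1 b=5/7 c=-27/14 d=3/14
  seg 2: a=0 b=-5/2 c=-9/7 d=11/14
  seg 3: a=-3 b=-19/7 c=15/14 d=-5/14
S(15/4) = -4107/896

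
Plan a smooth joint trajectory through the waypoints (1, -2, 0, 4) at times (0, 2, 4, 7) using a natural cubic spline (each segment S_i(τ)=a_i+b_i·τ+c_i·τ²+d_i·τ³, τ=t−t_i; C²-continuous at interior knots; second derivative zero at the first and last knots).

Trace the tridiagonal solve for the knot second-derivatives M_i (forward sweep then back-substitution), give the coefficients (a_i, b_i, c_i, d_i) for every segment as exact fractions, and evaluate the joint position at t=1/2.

  seg 0: a=1 b=-122/57 c=0 d=73/456
  seg 1: a=-2 b=-25/114 c=73/76 d=-10/57
  seg 2: a=0 b=173/114 c=-7/76 d=7/684
S(1/2) = -61/1216

Δ: Δ0=-3/2, Δ1=1, Δ2=4/3
row 1: diag=8, rhs=15; c'=1/4, d'=15/8
row 2: denom=10−2·1/4=19/2; d'=(2−2·15/8)/(19/2)=-7/38
back: M2=-7/38
back: M1=15/8−1/4·-7/38=73/38
M: M0=0, M1=73/38, M2=-7/38, M3=0
seg 0: a=1, c=M0/2=0, d=(M1−M0)/(6·2)=73/456, b=Δ0−h0·(2M0+M1)/6=-122/57
seg 1: a=-2, c=M1/2=73/76, d=(M2−M1)/(6·2)=-10/57, b=Δ1−h1·(2M1+M2)/6=-25/114
seg 2: a=0, c=M2/2=-7/76, d=(M3−M2)/(6·3)=7/684, b=Δ2−h2·(2M2+M3)/6=173/114
t_q=1/2 → seg 0, τ=1/2; S=1+-122/57·τ+0·τ²+73/456·τ³=-61/1216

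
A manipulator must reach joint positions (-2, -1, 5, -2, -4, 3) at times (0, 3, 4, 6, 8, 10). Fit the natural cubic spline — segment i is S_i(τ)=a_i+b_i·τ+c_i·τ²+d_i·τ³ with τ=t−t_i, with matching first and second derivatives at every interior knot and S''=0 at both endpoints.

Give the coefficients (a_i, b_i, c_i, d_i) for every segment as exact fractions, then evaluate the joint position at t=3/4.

Δ: Δ0=1/3, Δ1=6, Δ2=-7/2, Δ3=-1, Δ4=7/2
row 1: diag=8, rhs=34; c'=1/8, d'=17/4
row 2: denom=6−1·1/8=47/8; d'=(-57−1·17/4)/(47/8)=-490/47
row 3: denom=8−2·16/47=344/47; d'=(15−2·-490/47)/(344/47)=1685/344
row 4: denom=8−2·47/172=641/86; d'=(27−2·1685/344)/(641/86)=2959/1282
back: M4=2959/1282
back: M3=1685/344−47/172·2959/1282=5471/1282
back: M2=-490/47−16/47·5471/1282=-7614/641
back: M1=17/4−1/8·-7614/641=3676/641
M: M0=0, M1=3676/641, M2=-7614/641, M3=5471/1282, M4=2959/1282, M5=0
seg 0: a=-2, c=M0/2=0, d=(M1−M0)/(6·3)=1838/5769, b=Δ0−h0·(2M0+M1)/6=-4873/1923
seg 1: a=-1, c=M1/2=1838/641, d=(M2−M1)/(6·1)=-5645/1923, b=Δ1−h1·(2M1+M2)/6=11669/1923
seg 2: a=5, c=M2/2=-3807/641, d=(M3−M2)/(6·2)=20699/15384, b=Δ2−h2·(2M2+M3)/6=5762/1923
seg 3: a=-2, c=M3/2=5471/2564, d=(M4−M3)/(6·2)=-314/1923, b=Δ3−h3·(2M3+M4)/6=-17747/3846
seg 4: a=-4, c=M4/2=2959/2564, d=(M5−M4)/(6·2)=-2959/15384, b=Δ4−h4·(2M4+M5)/6=7543/3846
t_q=3/4 → seg 0, τ=3/4; S=-2+-4873/1923·τ+0·τ²+1838/5769·τ³=-77251/20512

  seg 0: a=-2 b=-4873/1923 c=0 d=1838/5769
  seg 1: a=-1 b=11669/1923 c=1838/641 d=-5645/1923
  seg 2: a=5 b=5762/1923 c=-3807/641 d=20699/15384
  seg 3: a=-2 b=-17747/3846 c=5471/2564 d=-314/1923
  seg 4: a=-4 b=7543/3846 c=2959/2564 d=-2959/15384
S(3/4) = -77251/20512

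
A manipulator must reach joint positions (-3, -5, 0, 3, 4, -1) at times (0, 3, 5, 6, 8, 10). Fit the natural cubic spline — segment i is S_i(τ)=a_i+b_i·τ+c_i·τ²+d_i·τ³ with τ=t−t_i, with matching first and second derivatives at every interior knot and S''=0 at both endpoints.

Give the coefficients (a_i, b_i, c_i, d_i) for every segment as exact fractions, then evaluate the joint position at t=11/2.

  seg 0: a=-3 b=-1427/894 c=0 d=277/2682
  seg 1: a=-5 b=533/447 c=277/298 d=-493/3576
  seg 2: a=0 b=2911/894 c=61/596 d=-641/1788
  seg 3: a=3 b=4265/1788 c=-145/149 d=109/7152
  seg 4: a=4 b=-592/447 c=-1051/1192 d=1051/7152
S(11/2) = 7671/4768

Δ: Δ0=-2/3, Δ1=5/2, Δ2=3, Δ3=1/2, Δ4=-5/2
row 1: diag=10, rhs=19; c'=1/5, d'=19/10
row 2: denom=6−2·1/5=28/5; d'=(3−2·19/10)/(28/5)=-1/7
row 3: denom=6−1·5/28=163/28; d'=(-15−1·-1/7)/(163/28)=-416/163
row 4: denom=8−2·56/163=1192/163; d'=(-18−2·-416/163)/(1192/163)=-1051/596
back: M4=-1051/596
back: M3=-416/163−56/163·-1051/596=-290/149
back: M2=-1/7−5/28·-290/149=61/298
back: M1=19/10−1/5·61/298=277/149
M: M0=0, M1=277/149, M2=61/298, M3=-290/149, M4=-1051/596, M5=0
seg 0: a=-3, c=M0/2=0, d=(M1−M0)/(6·3)=277/2682, b=Δ0−h0·(2M0+M1)/6=-1427/894
seg 1: a=-5, c=M1/2=277/298, d=(M2−M1)/(6·2)=-493/3576, b=Δ1−h1·(2M1+M2)/6=533/447
seg 2: a=0, c=M2/2=61/596, d=(M3−M2)/(6·1)=-641/1788, b=Δ2−h2·(2M2+M3)/6=2911/894
seg 3: a=3, c=M3/2=-145/149, d=(M4−M3)/(6·2)=109/7152, b=Δ3−h3·(2M3+M4)/6=4265/1788
seg 4: a=4, c=M4/2=-1051/1192, d=(M5−M4)/(6·2)=1051/7152, b=Δ4−h4·(2M4+M5)/6=-592/447
t_q=11/2 → seg 2, τ=1/2; S=0+2911/894·τ+61/596·τ²+-641/1788·τ³=7671/4768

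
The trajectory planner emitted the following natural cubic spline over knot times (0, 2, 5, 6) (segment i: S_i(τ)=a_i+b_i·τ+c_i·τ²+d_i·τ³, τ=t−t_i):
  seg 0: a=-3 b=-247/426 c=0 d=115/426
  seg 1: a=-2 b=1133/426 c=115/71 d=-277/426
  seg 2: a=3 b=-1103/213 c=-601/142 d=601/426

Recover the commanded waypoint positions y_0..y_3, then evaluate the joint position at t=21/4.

y_0 = S_0(0) = a_0 = -3
y_1 = S_1(0) = a_1 = -2
y_2 = S_2(0) = a_2 = 3
y_3 = S_2(1) = -5
t_q=21/4 is in segment 2 (τ=1/4); S_2(τ)=13295/9088

y_0=-3 y_1=-2 y_2=3 y_3=-5
S(21/4) = 13295/9088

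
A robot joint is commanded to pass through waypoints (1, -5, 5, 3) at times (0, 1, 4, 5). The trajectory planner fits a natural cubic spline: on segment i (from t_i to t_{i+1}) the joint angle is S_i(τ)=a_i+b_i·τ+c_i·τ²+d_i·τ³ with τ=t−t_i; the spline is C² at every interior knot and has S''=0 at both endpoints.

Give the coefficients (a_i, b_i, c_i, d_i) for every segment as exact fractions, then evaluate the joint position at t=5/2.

  seg 0: a=1 b=-1262/165 c=0 d=272/165
  seg 1: a=-5 b=-446/165 c=272/55 d=-44/45
  seg 2: a=5 b=94/165 c=-212/55 d=212/165
S(5/2) = -27/22

Δ: Δ0=-6, Δ1=10/3, Δ2=-2
row 1: diag=8, rhs=56; c'=3/8, d'=7
row 2: denom=8−3·3/8=55/8; d'=(-32−3·7)/(55/8)=-424/55
back: M2=-424/55
back: M1=7−3/8·-424/55=544/55
M: M0=0, M1=544/55, M2=-424/55, M3=0
seg 0: a=1, c=M0/2=0, d=(M1−M0)/(6·1)=272/165, b=Δ0−h0·(2M0+M1)/6=-1262/165
seg 1: a=-5, c=M1/2=272/55, d=(M2−M1)/(6·3)=-44/45, b=Δ1−h1·(2M1+M2)/6=-446/165
seg 2: a=5, c=M2/2=-212/55, d=(M3−M2)/(6·1)=212/165, b=Δ2−h2·(2M2+M3)/6=94/165
t_q=5/2 → seg 1, τ=3/2; S=-5+-446/165·τ+272/55·τ²+-44/45·τ³=-27/22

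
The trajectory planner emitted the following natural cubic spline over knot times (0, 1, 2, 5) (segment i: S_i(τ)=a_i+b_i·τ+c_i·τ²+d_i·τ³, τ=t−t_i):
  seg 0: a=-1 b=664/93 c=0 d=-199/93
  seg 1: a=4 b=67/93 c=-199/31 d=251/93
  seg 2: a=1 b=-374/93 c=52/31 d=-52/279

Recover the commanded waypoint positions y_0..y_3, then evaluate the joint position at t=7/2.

y_0 = S_0(0) = a_0 = -1
y_1 = S_1(0) = a_1 = 4
y_2 = S_2(0) = a_2 = 1
y_3 = S_2(3) = -1
t_q=7/2 is in segment 2 (τ=3/2); S_2(τ)=-117/62

y_0=-1 y_1=4 y_2=1 y_3=-1
S(7/2) = -117/62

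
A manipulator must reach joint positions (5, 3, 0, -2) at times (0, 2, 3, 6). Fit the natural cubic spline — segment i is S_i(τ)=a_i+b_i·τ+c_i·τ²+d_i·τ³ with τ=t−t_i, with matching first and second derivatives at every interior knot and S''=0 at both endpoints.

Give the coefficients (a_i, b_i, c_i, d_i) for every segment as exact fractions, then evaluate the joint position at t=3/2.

Δ: Δ0=-1, Δ1=-3, Δ2=-2/3
row 1: diag=6, rhs=-12; c'=1/6, d'=-2
row 2: denom=8−1·1/6=47/6; d'=(14−1·-2)/(47/6)=96/47
back: M2=96/47
back: M1=-2−1/6·96/47=-110/47
M: M0=0, M1=-110/47, M2=96/47, M3=0
seg 0: a=5, c=M0/2=0, d=(M1−M0)/(6·2)=-55/282, b=Δ0−h0·(2M0+M1)/6=-31/141
seg 1: a=3, c=M1/2=-55/47, d=(M2−M1)/(6·1)=103/141, b=Δ1−h1·(2M1+M2)/6=-361/141
seg 2: a=0, c=M2/2=48/47, d=(M3−M2)/(6·3)=-16/141, b=Δ2−h2·(2M2+M3)/6=-382/141
t_q=3/2 → seg 0, τ=3/2; S=5+-31/141·τ+0·τ²+-55/282·τ³=3017/752

  seg 0: a=5 b=-31/141 c=0 d=-55/282
  seg 1: a=3 b=-361/141 c=-55/47 d=103/141
  seg 2: a=0 b=-382/141 c=48/47 d=-16/141
S(3/2) = 3017/752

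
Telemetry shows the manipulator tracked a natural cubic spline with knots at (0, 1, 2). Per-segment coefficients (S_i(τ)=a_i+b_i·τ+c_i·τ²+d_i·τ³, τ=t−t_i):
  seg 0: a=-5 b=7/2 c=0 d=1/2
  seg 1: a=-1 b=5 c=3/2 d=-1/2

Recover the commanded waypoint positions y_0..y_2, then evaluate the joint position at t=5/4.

y_0 = S_0(0) = a_0 = -5
y_1 = S_1(0) = a_1 = -1
y_2 = S_1(1) = 5
t_q=5/4 is in segment 1 (τ=1/4); S_1(τ)=43/128

y_0=-5 y_1=-1 y_2=5
S(5/4) = 43/128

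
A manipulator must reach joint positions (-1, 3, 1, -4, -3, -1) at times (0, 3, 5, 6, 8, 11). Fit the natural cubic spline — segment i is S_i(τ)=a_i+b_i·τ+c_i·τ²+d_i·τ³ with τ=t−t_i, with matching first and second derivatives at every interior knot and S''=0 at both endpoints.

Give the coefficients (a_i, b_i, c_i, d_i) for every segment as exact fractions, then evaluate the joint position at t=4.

Δ: Δ0=4/3, Δ1=-1, Δ2=-5, Δ3=1/2, Δ4=2/3
row 1: diag=10, rhs=-14; c'=1/5, d'=-7/5
row 2: denom=6−2·1/5=28/5; d'=(-24−2·-7/5)/(28/5)=-53/14
row 3: denom=6−1·5/28=163/28; d'=(33−1·-53/14)/(163/28)=1030/163
row 4: denom=10−2·56/163=1518/163; d'=(1−2·1030/163)/(1518/163)=-1897/1518
back: M4=-1897/1518
back: M3=1030/163−56/163·-1897/1518=5122/759
back: M2=-53/14−5/28·5122/759=-3788/759
back: M1=-7/5−1/5·-3788/759=-305/759
M: M0=0, M1=-305/759, M2=-3788/759, M3=5122/759, M4=-1897/1518, M5=0
seg 0: a=-1, c=M0/2=0, d=(M1−M0)/(6·3)=-305/13662, b=Δ0−h0·(2M0+M1)/6=2329/1518
seg 1: a=3, c=M1/2=-305/1518, d=(M2−M1)/(6·2)=-387/1012, b=Δ1−h1·(2M1+M2)/6=707/759
seg 2: a=1, c=M2/2=-1894/759, d=(M3−M2)/(6·1)=45/23, b=Δ2−h2·(2M2+M3)/6=-3386/759
seg 3: a=-4, c=M3/2=2561/759, d=(M4−M3)/(6·2)=-1349/2024, b=Δ3−h3·(2M3+M4)/6=-2719/759
seg 4: a=-3, c=M4/2=-1897/3036, d=(M5−M4)/(6·3)=1897/27324, b=Δ4−h4·(2M4+M5)/6=2909/1518
t_q=4 → seg 1, τ=1; S=3+707/759·τ+-305/1518·τ²+-387/1012·τ³=10165/3036

  seg 0: a=-1 b=2329/1518 c=0 d=-305/13662
  seg 1: a=3 b=707/759 c=-305/1518 d=-387/1012
  seg 2: a=1 b=-3386/759 c=-1894/759 d=45/23
  seg 3: a=-4 b=-2719/759 c=2561/759 d=-1349/2024
  seg 4: a=-3 b=2909/1518 c=-1897/3036 d=1897/27324
S(4) = 10165/3036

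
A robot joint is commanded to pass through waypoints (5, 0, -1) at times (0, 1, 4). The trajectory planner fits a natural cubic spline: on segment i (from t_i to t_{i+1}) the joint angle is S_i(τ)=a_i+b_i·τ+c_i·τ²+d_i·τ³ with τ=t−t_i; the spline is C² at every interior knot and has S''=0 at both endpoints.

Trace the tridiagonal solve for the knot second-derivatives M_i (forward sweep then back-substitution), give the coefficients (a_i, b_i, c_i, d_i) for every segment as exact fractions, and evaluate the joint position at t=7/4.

Δ: Δ0=-5, Δ1=-1/3
row 1: diag=8, rhs=28; c'=3/8, d'=7/2
back: M1=7/2
M: M0=0, M1=7/2, M2=0
seg 0: a=5, c=M0/2=0, d=(M1−M0)/(6·1)=7/12, b=Δ0−h0·(2M0+M1)/6=-67/12
seg 1: a=0, c=M1/2=7/4, d=(M2−M1)/(6·3)=-7/36, b=Δ1−h1·(2M1+M2)/6=-23/6
t_q=7/4 → seg 1, τ=3/4; S=0+-23/6·τ+7/4·τ²+-7/36·τ³=-505/256

  seg 0: a=5 b=-67/12 c=0 d=7/12
  seg 1: a=0 b=-23/6 c=7/4 d=-7/36
S(7/4) = -505/256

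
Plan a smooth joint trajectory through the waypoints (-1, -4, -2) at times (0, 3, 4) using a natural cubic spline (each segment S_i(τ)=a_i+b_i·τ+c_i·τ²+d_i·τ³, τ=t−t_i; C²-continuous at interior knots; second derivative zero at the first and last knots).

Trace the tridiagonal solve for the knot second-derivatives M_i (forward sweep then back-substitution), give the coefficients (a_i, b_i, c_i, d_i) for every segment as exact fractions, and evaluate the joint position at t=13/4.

  seg 0: a=-1 b=-17/8 c=0 d=1/8
  seg 1: a=-4 b=5/4 c=9/8 d=-3/8
S(13/4) = -1855/512

Δ: Δ0=-1, Δ1=2
row 1: diag=8, rhs=18; c'=1/8, d'=9/4
back: M1=9/4
M: M0=0, M1=9/4, M2=0
seg 0: a=-1, c=M0/2=0, d=(M1−M0)/(6·3)=1/8, b=Δ0−h0·(2M0+M1)/6=-17/8
seg 1: a=-4, c=M1/2=9/8, d=(M2−M1)/(6·1)=-3/8, b=Δ1−h1·(2M1+M2)/6=5/4
t_q=13/4 → seg 1, τ=1/4; S=-4+5/4·τ+9/8·τ²+-3/8·τ³=-1855/512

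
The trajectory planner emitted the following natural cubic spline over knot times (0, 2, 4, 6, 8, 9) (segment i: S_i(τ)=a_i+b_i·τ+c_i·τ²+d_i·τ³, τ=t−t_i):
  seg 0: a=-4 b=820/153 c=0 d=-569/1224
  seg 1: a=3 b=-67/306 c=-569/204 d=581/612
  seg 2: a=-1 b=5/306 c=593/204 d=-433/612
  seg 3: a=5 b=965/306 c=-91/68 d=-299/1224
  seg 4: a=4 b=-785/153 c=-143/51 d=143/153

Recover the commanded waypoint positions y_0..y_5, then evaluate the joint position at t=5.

y_0=-4 y_1=3 y_2=-1 y_3=5 y_4=4 y_5=-3
S(5) = 62/51

y_0 = S_0(0) = a_0 = -4
y_1 = S_1(0) = a_1 = 3
y_2 = S_2(0) = a_2 = -1
y_3 = S_3(0) = a_3 = 5
y_4 = S_4(0) = a_4 = 4
y_5 = S_4(1) = -3
t_q=5 is in segment 2 (τ=1); S_2(τ)=62/51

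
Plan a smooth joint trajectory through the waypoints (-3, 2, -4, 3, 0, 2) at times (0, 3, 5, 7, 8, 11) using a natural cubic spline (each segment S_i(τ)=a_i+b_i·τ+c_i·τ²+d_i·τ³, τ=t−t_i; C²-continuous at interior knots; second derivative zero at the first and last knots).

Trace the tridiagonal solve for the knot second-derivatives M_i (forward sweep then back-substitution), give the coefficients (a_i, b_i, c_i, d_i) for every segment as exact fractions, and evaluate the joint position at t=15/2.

Δ: Δ0=5/3, Δ1=-3, Δ2=7/2, Δ3=-3, Δ4=2/3
row 1: diag=10, rhs=-28; c'=1/5, d'=-14/5
row 2: denom=8−2·1/5=38/5; d'=(39−2·-14/5)/(38/5)=223/38
row 3: denom=6−2·5/19=104/19; d'=(-39−2·223/38)/(104/19)=-241/26
row 4: denom=8−1·19/104=813/104; d'=(22−1·-241/26)/(813/104)=4
back: M4=4
back: M3=-241/26−19/104·4=-10
back: M2=223/38−5/19·-10=17/2
back: M1=-14/5−1/5·17/2=-9/2
M: M0=0, M1=-9/2, M2=17/2, M3=-10, M4=4, M5=0
seg 0: a=-3, c=M0/2=0, d=(M1−M0)/(6·3)=-1/4, b=Δ0−h0·(2M0+M1)/6=47/12
seg 1: a=2, c=M1/2=-9/4, d=(M2−M1)/(6·2)=13/12, b=Δ1−h1·(2M1+M2)/6=-17/6
seg 2: a=-4, c=M2/2=17/4, d=(M3−M2)/(6·2)=-37/24, b=Δ2−h2·(2M2+M3)/6=7/6
seg 3: a=3, c=M3/2=-5, d=(M4−M3)/(6·1)=7/3, b=Δ3−h3·(2M3+M4)/6=-1/3
seg 4: a=0, c=M4/2=2, d=(M5−M4)/(6·3)=-2/9, b=Δ4−h4·(2M4+M5)/6=-10/3
t_q=15/2 → seg 3, τ=1/2; S=3+-1/3·τ+-5·τ²+7/3·τ³=15/8

  seg 0: a=-3 b=47/12 c=0 d=-1/4
  seg 1: a=2 b=-17/6 c=-9/4 d=13/12
  seg 2: a=-4 b=7/6 c=17/4 d=-37/24
  seg 3: a=3 b=-1/3 c=-5 d=7/3
  seg 4: a=0 b=-10/3 c=2 d=-2/9
S(15/2) = 15/8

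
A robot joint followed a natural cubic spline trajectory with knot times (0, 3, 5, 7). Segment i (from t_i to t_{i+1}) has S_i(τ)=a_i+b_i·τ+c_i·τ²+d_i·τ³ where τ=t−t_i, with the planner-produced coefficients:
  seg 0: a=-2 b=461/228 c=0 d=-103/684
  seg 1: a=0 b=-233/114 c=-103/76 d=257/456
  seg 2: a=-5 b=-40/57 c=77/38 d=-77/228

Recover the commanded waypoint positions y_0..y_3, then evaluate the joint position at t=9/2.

y_0=-2 y_1=0 y_2=-5 y_3=-1
S(9/2) = -5123/1216

y_0 = S_0(0) = a_0 = -2
y_1 = S_1(0) = a_1 = 0
y_2 = S_2(0) = a_2 = -5
y_3 = S_2(2) = -1
t_q=9/2 is in segment 1 (τ=3/2); S_1(τ)=-5123/1216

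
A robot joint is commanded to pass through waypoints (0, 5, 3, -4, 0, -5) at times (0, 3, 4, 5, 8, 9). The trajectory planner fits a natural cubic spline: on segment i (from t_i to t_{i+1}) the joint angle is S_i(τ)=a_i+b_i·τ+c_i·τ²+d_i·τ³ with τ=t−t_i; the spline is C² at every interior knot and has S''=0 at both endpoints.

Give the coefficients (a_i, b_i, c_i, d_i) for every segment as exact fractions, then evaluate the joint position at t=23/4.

Δ: Δ0=5/3, Δ1=-2, Δ2=-7, Δ3=4/3, Δ4=-5
row 1: diag=8, rhs=-22; c'=1/8, d'=-11/4
row 2: denom=4−1·1/8=31/8; d'=(-30−1·-11/4)/(31/8)=-218/31
row 3: denom=8−1·8/31=240/31; d'=(50−1·-218/31)/(240/31)=221/30
row 4: denom=8−3·31/80=547/80; d'=(-38−3·221/30)/(547/80)=-4808/547
back: M4=-4808/547
back: M3=221/30−31/80·-4808/547=17678/1641
back: M2=-218/31−8/31·17678/1641=-16102/1641
back: M1=-11/4−1/8·-16102/1641=-2500/1641
M: M0=0, M1=-2500/1641, M2=-16102/1641, M3=17678/1641, M4=-4808/547, M5=0
seg 0: a=0, c=M0/2=0, d=(M1−M0)/(6·3)=-1250/14769, b=Δ0−h0·(2M0+M1)/6=3985/1641
seg 1: a=5, c=M1/2=-1250/1641, d=(M2−M1)/(6·1)=-2267/1641, b=Δ1−h1·(2M1+M2)/6=235/1641
seg 2: a=3, c=M2/2=-8051/1641, d=(M3−M2)/(6·1)=5630/1641, b=Δ2−h2·(2M2+M3)/6=-3022/547
seg 3: a=-4, c=M3/2=8839/1641, d=(M4−M3)/(6·3)=-16051/14769, b=Δ3−h3·(2M3+M4)/6=-8278/1641
seg 4: a=0, c=M4/2=-2404/547, d=(M5−M4)/(6·1)=2404/1641, b=Δ4−h4·(2M4+M5)/6=-3397/1641
t_q=23/4 → seg 3, τ=3/4; S=-4+-8278/1641·τ+8839/1641·τ²+-16051/14769·τ³=-182463/35008

  seg 0: a=0 b=3985/1641 c=0 d=-1250/14769
  seg 1: a=5 b=235/1641 c=-1250/1641 d=-2267/1641
  seg 2: a=3 b=-3022/547 c=-8051/1641 d=5630/1641
  seg 3: a=-4 b=-8278/1641 c=8839/1641 d=-16051/14769
  seg 4: a=0 b=-3397/1641 c=-2404/547 d=2404/1641
S(23/4) = -182463/35008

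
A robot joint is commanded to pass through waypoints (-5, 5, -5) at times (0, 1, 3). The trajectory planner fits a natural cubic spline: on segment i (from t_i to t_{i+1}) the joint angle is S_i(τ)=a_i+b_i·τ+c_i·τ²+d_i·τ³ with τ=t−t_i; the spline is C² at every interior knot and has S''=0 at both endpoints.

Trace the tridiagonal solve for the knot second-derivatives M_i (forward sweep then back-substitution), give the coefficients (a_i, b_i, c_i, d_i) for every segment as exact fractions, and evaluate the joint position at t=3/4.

Δ: Δ0=10, Δ1=-5
row 1: diag=6, rhs=-90; c'=1/3, d'=-15
back: M1=-15
M: M0=0, M1=-15, M2=0
seg 0: a=-5, c=M0/2=0, d=(M1−M0)/(6·1)=-5/2, b=Δ0−h0·(2M0+M1)/6=25/2
seg 1: a=5, c=M1/2=-15/2, d=(M2−M1)/(6·2)=5/4, b=Δ1−h1·(2M1+M2)/6=5
t_q=3/4 → seg 0, τ=3/4; S=-5+25/2·τ+0·τ²+-5/2·τ³=425/128

  seg 0: a=-5 b=25/2 c=0 d=-5/2
  seg 1: a=5 b=5 c=-15/2 d=5/4
S(3/4) = 425/128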